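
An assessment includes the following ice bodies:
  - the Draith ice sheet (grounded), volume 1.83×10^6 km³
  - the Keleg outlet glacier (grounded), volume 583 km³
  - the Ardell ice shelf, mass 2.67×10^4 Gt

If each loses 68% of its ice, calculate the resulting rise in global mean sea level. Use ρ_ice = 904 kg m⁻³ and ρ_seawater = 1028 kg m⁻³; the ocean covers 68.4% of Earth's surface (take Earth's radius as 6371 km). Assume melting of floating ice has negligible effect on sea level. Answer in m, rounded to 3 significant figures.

Draith: 0.68 × 1.83×10^6 km³ × (904/1028) = 1.094×10^6 km³ of water.
Keleg: 0.68 × 583 km³ × (904/1028) = 348.6 km³ of water.
The Ardell ice shelf is floating and already displaces its own weight of water, so its melt adds essentially nothing to sea level.
Total added water ≈ 1.095×10^15 m³ over 3.49×10^14 m² → Δh = 3.14 m.

≈ 3.14 m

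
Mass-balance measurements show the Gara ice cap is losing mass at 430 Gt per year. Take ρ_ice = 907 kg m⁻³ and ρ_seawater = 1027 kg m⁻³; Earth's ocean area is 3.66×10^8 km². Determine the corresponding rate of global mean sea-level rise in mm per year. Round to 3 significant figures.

≈ 1.14 mm/yr

ρ_w = 1027 kg m⁻³. Annual water volume added = 430 Gt / ρ_w = 4.300×10^14 kg / 1027 kg m⁻³ = 4.187×10^11 m³.
Δh per year = 4.187×10^11 / 3.66×10^14 = 1.14×10^-3 m = 1.14 mm.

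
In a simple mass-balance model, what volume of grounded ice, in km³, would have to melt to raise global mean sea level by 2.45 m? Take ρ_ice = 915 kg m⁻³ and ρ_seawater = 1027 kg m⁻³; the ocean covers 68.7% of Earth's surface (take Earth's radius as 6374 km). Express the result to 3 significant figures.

≈ 9.65×10^5 km³

Required water volume = Δh × A = 2.45 m × 3.51×10^14 m² = 8.593×10^14 m³ = 8.593×10^5 km³.
Ice volume = water volume × ρ_w/ρ_ice = 8.593×10^5 × 1027/915 = 9.65×10^5 km³.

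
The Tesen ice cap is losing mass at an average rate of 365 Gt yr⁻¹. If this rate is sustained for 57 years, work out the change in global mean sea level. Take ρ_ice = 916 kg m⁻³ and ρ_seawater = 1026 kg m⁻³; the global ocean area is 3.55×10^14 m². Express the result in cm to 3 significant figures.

≈ 5.71 cm

Total mass lost = 365 Gt/yr × 57 yr = 2.080×10^4 Gt = 2.080×10^16 kg.
ρ_w = 1026 kg m⁻³, so water volume = 2.080×10^16 / 1026 = 2.028×10^13 m³.
Δh = 2.028×10^13 / 3.55×10^14 = 0.0571 m = 5.71 cm.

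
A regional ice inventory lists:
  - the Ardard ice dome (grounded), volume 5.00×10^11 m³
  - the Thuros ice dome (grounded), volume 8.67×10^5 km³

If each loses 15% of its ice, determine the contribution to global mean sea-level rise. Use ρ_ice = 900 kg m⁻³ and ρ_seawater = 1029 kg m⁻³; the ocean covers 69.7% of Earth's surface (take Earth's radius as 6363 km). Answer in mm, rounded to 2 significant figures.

≈ 320 mm

Ardard: 0.15 × 5.00×10^11 m³ × (900/1029) = 6.560×10^10 m³ of water.
Thuros: 0.15 × 8.67×10^5 km³ × (900/1029) = 1.137×10^5 km³ of water.
Total added water ≈ 1.138×10^14 m³ over 3.55×10^14 m² → Δh = 0.321 m = 320 mm.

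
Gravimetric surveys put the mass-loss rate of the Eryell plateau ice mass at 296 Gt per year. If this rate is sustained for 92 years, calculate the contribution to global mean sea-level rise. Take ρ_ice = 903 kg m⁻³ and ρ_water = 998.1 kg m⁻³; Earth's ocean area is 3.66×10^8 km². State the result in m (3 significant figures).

Total mass lost = 296 Gt/yr × 92 yr = 2.723×10^4 Gt = 2.723×10^16 kg.
ρ_w = 998.1 kg m⁻³, so water volume = 2.723×10^16 / 998.1 = 2.728×10^13 m³.
Δh = 2.728×10^13 / 3.66×10^14 = 0.0745 m.

≈ 0.0745 m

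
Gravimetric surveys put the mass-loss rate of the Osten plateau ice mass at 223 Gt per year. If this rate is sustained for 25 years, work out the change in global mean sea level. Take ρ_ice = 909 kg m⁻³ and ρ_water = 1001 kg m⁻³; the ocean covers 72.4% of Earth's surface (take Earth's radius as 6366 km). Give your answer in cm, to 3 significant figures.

≈ 1.51 cm

Total mass lost = 223 Gt/yr × 25 yr = 5575 Gt = 5.575×10^15 kg.
ρ_w = 1001 kg m⁻³, so water volume = 5.575×10^15 / 1001 = 5.569×10^12 m³.
Δh = 5.569×10^12 / 3.69×10^14 = 0.0151 m = 1.51 cm.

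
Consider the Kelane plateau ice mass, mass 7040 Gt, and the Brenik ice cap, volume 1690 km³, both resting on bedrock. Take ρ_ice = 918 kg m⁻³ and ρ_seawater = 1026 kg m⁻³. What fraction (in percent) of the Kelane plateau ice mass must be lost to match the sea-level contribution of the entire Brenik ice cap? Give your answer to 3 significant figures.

Equal sea-level rise means equal mass of meltwater, i.e. equal mass of ice lost.
Ice mass of Brenik: 1.551×10^15 kg; ice mass of Kelane: 7.040×10^15 kg.
Fraction required = 1.551×10^15 / 7.040×10^15 = 0.220 → 22.0 %.

≈ 22.0 %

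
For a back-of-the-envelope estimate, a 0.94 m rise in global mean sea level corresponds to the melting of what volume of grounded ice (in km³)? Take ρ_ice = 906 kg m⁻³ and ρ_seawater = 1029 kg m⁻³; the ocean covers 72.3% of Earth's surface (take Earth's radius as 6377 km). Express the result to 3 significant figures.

Required water volume = Δh × A = 0.94 m × 3.69×10^14 m² = 3.473×10^14 m³ = 3.473×10^5 km³.
Ice volume = water volume × ρ_w/ρ_ice = 3.473×10^5 × 1029/906 = 3.94×10^5 km³.

≈ 3.94×10^5 km³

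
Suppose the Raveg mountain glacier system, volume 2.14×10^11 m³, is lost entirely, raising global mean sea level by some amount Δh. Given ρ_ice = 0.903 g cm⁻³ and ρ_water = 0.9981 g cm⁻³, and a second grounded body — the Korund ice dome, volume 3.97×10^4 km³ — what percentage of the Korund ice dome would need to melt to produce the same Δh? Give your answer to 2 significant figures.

Equal sea-level rise means equal mass of meltwater, i.e. equal mass of ice lost.
Ice mass of Raveg: 1.932×10^14 kg; ice mass of Korund: 3.585×10^16 kg.
Fraction required = 1.932×10^14 / 3.585×10^16 = 5.39×10^-3 → 0.54 %.

≈ 0.54 %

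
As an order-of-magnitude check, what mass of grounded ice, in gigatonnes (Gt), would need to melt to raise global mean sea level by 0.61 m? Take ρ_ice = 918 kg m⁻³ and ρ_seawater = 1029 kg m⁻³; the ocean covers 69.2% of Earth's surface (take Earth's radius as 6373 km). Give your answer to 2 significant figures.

≈ 2.2×10^5 Gt

Required water volume = Δh × A = 0.61 m × 3.53×10^14 m² = 2.154×10^14 m³.
ρ_w = 1029 kg m⁻³, so the mass of water = 2.154×10^14 m³ × 1029 kg m⁻³ = 2.217×10^17 kg = 2.2×10^5 Gt (and the same mass of ice, by conservation).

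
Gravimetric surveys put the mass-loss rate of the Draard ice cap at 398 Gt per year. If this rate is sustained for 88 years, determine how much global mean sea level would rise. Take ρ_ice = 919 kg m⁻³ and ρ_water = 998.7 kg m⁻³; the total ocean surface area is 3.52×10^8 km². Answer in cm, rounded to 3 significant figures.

Total mass lost = 398 Gt/yr × 88 yr = 3.502×10^4 Gt = 3.502×10^16 kg.
ρ_w = 998.7 kg m⁻³, so water volume = 3.502×10^16 / 998.7 = 3.507×10^13 m³.
Δh = 3.507×10^13 / 3.52×10^14 = 0.0996 m = 9.96 cm.

≈ 9.96 cm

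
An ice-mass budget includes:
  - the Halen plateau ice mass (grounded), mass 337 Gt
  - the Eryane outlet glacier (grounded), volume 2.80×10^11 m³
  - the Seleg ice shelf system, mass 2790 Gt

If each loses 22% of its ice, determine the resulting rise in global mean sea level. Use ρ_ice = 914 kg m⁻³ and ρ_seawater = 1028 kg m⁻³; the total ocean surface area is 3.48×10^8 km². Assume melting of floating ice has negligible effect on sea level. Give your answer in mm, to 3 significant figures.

Halen: 0.22 × 337 Gt = 7.414×10^13 kg; dividing by ρ_w = 1028 kg m⁻³ gives 7.212×10^10 m³ of water.
Eryane: 0.22 × 2.80×10^11 m³ × (914/1028) = 5.477×10^10 m³ of water.
The Seleg ice shelf system is floating and already displaces its own weight of water, so its melt adds essentially nothing to sea level.
Total added water ≈ 1.269×10^11 m³ over 3.48×10^14 m² → Δh = 3.65×10^-4 m = 0.365 mm.

≈ 0.365 mm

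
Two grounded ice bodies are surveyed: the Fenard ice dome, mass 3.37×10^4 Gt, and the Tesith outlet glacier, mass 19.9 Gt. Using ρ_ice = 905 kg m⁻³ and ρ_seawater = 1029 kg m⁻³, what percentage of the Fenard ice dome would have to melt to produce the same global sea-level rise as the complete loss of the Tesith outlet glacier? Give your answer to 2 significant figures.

Equal sea-level rise means equal mass of meltwater, i.e. equal mass of ice lost.
Ice mass of Tesith: 1.990×10^13 kg; ice mass of Fenard: 3.370×10^16 kg.
Fraction required = 1.990×10^13 / 3.370×10^16 = 5.91×10^-4 → 0.059 %.

≈ 0.059 %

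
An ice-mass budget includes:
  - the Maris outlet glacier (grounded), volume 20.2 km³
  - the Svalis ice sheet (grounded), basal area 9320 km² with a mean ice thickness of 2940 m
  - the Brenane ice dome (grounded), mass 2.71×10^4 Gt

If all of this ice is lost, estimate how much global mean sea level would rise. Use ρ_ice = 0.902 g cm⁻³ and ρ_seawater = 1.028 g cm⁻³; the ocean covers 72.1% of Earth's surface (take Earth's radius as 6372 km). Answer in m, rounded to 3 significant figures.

Maris: 20.2 km³ × (902/1028) = 17.72 km³ of water.
Svalis: ice volume = 9320 km² × 2940 m = 2.740×10^4 km³; 2.740×10^4 × (902/1028) = 2.404×10^4 km³ of water.
Brenane: 2.71×10^4 Gt = 2.710×10^16 kg; dividing by ρ_w = 1.028 g cm⁻³ = 1028 kg m⁻³ gives 2.636×10^13 m³ of water.
Total added water ≈ 5.042×10^13 m³ over 3.68×10^14 m² → Δh = 0.137 m.

≈ 0.137 m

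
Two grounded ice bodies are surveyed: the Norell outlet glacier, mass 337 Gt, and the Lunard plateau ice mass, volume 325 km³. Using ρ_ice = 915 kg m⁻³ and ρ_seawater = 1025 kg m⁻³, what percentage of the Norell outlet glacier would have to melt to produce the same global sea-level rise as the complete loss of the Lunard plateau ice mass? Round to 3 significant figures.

≈ 88.2 %

Equal sea-level rise means equal mass of meltwater, i.e. equal mass of ice lost.
Ice mass of Lunard: 2.974×10^14 kg; ice mass of Norell: 3.370×10^14 kg.
Fraction required = 2.974×10^14 / 3.370×10^14 = 0.882 → 88.2 %.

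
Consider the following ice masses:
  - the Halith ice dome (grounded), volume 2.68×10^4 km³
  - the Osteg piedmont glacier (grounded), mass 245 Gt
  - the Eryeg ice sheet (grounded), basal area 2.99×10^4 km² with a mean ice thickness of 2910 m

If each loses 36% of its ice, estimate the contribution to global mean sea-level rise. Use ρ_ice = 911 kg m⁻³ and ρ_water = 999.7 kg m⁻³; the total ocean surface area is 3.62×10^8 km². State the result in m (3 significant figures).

≈ 0.103 m

Halith: 0.36 × 2.68×10^4 km³ × (911/999.7) = 8792 km³ of water.
Osteg: 0.36 × 245 Gt = 8.820×10^13 kg; dividing by ρ_w = 999.7 kg m⁻³ gives 8.823×10^10 m³ of water.
Eryeg: ice volume = 2.99×10^4 km² × 2910 m = 8.701×10^4 km³; 0.36 × 8.701×10^4 × (911/999.7) = 2.854×10^4 km³ of water.
Total added water ≈ 3.742×10^13 m³ over 3.62×10^14 m² → Δh = 0.103 m.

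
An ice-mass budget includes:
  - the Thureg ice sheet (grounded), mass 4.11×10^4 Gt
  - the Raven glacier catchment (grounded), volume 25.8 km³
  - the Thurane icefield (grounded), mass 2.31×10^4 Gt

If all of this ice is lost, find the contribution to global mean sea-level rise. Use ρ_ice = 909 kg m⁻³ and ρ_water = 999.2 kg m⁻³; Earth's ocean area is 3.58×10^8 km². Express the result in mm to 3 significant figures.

Thureg: 4.11×10^4 Gt = 4.110×10^16 kg; dividing by ρ_w = 999.2 kg m⁻³ gives 4.113×10^13 m³ of water.
Raven: 25.8 km³ × (909/999.2) = 23.47 km³ of water.
Thurane: 2.31×10^4 Gt = 2.310×10^16 kg; dividing by ρ_w = 999.2 kg m⁻³ gives 2.312×10^13 m³ of water.
Total added water ≈ 6.427×10^13 m³ over 3.58×10^14 m² → Δh = 0.180 m = 180 mm.

≈ 180 mm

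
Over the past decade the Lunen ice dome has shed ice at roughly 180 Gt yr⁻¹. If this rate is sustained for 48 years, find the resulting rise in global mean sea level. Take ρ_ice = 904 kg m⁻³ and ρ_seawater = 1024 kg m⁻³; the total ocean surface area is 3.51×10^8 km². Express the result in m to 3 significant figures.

≈ 0.0240 m

Total mass lost = 180 Gt/yr × 48 yr = 8640 Gt = 8.640×10^15 kg.
ρ_w = 1024 kg m⁻³, so water volume = 8.640×10^15 / 1024 = 8.438×10^12 m³.
Δh = 8.438×10^12 / 3.51×10^14 = 0.0240 m.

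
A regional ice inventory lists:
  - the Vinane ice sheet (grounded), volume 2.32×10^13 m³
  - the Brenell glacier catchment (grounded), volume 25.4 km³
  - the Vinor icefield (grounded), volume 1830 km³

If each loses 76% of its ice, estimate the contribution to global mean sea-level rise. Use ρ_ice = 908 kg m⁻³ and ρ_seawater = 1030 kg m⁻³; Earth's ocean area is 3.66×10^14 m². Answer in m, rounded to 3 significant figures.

≈ 0.0459 m

Vinane: 0.76 × 2.32×10^13 m³ × (908/1030) = 1.554×10^13 m³ of water.
Brenell: 0.76 × 25.4 km³ × (908/1030) = 17.02 km³ of water.
Vinor: 0.76 × 1830 km³ × (908/1030) = 1226 km³ of water.
Total added water ≈ 1.679×10^13 m³ over 3.66×10^14 m² → Δh = 0.0459 m.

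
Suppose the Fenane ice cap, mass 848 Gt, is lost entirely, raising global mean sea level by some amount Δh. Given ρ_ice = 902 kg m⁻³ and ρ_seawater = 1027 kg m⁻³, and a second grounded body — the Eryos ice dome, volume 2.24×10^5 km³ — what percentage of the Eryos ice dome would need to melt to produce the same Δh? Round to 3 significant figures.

Equal sea-level rise means equal mass of meltwater, i.e. equal mass of ice lost.
Ice mass of Fenane: 8.480×10^14 kg; ice mass of Eryos: 2.020×10^17 kg.
Fraction required = 8.480×10^14 / 2.020×10^17 = 4.20×10^-3 → 0.420 %.

≈ 0.420 %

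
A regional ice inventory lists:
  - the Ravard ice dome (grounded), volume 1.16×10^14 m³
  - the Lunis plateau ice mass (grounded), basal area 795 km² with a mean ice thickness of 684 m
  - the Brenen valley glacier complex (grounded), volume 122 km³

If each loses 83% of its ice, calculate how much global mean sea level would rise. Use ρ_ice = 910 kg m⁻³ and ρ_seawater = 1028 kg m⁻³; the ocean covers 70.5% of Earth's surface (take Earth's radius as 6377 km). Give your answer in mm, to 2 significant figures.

≈ 240 mm

Ravard: 0.83 × 1.16×10^14 m³ × (910/1028) = 8.523×10^13 m³ of water.
Lunis: ice volume = 795 km² × 684 m = 543.8 km³; 0.83 × 543.8 × (910/1028) = 399.5 km³ of water.
Brenen: 0.83 × 122 km³ × (910/1028) = 89.64 km³ of water.
Total added water ≈ 8.572×10^13 m³ over 3.60×10^14 m² → Δh = 0.238 m = 240 mm.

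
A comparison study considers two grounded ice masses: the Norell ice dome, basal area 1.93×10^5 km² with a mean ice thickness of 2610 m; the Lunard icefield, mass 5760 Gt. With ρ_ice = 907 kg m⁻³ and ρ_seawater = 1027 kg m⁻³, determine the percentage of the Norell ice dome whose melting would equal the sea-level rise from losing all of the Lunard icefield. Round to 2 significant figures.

≈ 1.3 %

Equal sea-level rise means equal mass of meltwater, i.e. equal mass of ice lost.
Ice mass of Lunard: 5.760×10^15 kg; ice mass of Norell: 4.569×10^17 kg.
Fraction required = 5.760×10^15 / 4.569×10^17 = 0.0126 → 1.3 %.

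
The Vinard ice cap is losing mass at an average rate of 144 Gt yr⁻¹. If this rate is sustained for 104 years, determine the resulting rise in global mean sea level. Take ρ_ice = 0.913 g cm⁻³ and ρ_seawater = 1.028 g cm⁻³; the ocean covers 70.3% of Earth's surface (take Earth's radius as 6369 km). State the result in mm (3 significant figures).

Total mass lost = 144 Gt/yr × 104 yr = 1.498×10^4 Gt = 1.498×10^16 kg.
ρ_w = 1.028 g cm⁻³ = 1028 kg m⁻³, so water volume = 1.498×10^16 / 1028 = 1.457×10^13 m³.
Δh = 1.457×10^13 / 3.58×10^14 = 0.0407 m = 40.7 mm.

≈ 40.7 mm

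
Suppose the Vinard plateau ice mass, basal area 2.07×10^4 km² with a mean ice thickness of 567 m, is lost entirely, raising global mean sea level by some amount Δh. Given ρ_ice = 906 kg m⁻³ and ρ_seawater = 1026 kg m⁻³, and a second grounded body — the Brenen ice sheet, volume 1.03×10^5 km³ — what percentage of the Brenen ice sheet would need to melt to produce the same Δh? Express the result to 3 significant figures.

≈ 11.4 %

Equal sea-level rise means equal mass of meltwater, i.e. equal mass of ice lost.
Ice mass of Vinard: 1.063×10^16 kg; ice mass of Brenen: 9.332×10^16 kg.
Fraction required = 1.063×10^16 / 9.332×10^16 = 0.114 → 11.4 %.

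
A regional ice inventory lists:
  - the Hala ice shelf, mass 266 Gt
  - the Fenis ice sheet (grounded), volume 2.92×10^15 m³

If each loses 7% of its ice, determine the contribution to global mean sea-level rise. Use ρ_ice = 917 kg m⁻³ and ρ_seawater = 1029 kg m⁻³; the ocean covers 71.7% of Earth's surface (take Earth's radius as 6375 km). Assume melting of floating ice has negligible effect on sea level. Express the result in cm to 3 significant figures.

≈ 49.7 cm

The Hala ice shelf is floating and already displaces its own weight of water, so its melt adds essentially nothing to sea level.
Fenis: 0.07 × 2.92×10^15 m³ × (917/1029) = 1.822×10^14 m³ of water.
Total added water ≈ 1.822×10^14 m³ over 3.66×10^14 m² → Δh = 0.497 m = 49.7 cm.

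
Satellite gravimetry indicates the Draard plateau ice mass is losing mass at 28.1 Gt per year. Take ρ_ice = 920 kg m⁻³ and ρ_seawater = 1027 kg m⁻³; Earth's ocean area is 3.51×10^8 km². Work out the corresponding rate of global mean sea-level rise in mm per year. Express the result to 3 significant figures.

ρ_w = 1027 kg m⁻³. Annual water volume added = 28.1 Gt / ρ_w = 2.810×10^13 kg / 1027 kg m⁻³ = 2.736×10^10 m³.
Δh per year = 2.736×10^10 / 3.51×10^14 = 7.80×10^-5 m = 0.0780 mm.

≈ 0.0780 mm/yr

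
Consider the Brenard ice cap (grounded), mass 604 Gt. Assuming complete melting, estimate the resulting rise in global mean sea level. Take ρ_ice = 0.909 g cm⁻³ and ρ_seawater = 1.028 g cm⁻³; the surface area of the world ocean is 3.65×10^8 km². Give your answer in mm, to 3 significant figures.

Brenard: 604 Gt = 6.040×10^14 kg; dividing by ρ_w = 1.028 g cm⁻³ = 1028 kg m⁻³ gives 5.875×10^11 m³ of water.
Spread over 3.65×10^14 m² of ocean, Δh = 5.875×10^11 / 3.65×10^14 = 1.61×10^-3 m = 1.61 mm.

≈ 1.61 mm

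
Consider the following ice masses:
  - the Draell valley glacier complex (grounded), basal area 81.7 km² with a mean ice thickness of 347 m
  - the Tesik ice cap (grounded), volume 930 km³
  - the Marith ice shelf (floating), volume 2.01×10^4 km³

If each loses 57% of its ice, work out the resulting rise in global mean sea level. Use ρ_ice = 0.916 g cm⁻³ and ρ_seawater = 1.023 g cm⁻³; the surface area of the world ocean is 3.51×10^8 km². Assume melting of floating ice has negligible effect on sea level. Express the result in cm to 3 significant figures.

Draell: ice volume = 81.7 km² × 347 m = 28.35 km³; 0.57 × 28.35 × (916/1023) = 14.47 km³ of water.
Tesik: 0.57 × 930 km³ × (916/1023) = 474.7 km³ of water.
The Marith ice shelf is floating and already displaces its own weight of water, so its melt adds essentially nothing to sea level.
Total added water ≈ 4.891×10^11 m³ over 3.51×10^14 m² → Δh = 1.39×10^-3 m = 0.139 cm.

≈ 0.139 cm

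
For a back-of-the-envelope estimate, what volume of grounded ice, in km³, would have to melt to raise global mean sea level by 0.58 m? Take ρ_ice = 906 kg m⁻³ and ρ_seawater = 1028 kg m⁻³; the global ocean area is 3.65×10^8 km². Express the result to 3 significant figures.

≈ 2.40×10^5 km³

Required water volume = Δh × A = 0.58 m × 3.65×10^14 m² = 2.117×10^14 m³ = 2.117×10^5 km³.
Ice volume = water volume × ρ_w/ρ_ice = 2.117×10^5 × 1028/906 = 2.40×10^5 km³.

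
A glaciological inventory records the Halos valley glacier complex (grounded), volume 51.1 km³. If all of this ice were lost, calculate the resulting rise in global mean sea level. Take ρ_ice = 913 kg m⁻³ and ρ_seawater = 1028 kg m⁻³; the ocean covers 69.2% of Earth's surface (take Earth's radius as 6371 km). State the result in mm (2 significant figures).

Halos: 51.1 km³ × (913/1028) = 45.38 km³ of water.
Spread over 3.53×10^14 m² of ocean, Δh = 4.538×10^10 / 3.53×10^14 = 1.29×10^-4 m = 0.13 mm.

≈ 0.13 mm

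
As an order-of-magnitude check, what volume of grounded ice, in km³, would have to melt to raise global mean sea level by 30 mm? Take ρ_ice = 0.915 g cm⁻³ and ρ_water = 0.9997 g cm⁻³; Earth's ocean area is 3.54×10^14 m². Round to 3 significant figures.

Required water volume = Δh × A = 0.03 m × 3.54×10^14 m² = 1.062×10^13 m³ = 1.062×10^4 km³.
Ice volume = water volume × ρ_w/ρ_ice = 1.062×10^4 × 999.7/915 = 1.16×10^4 km³.

≈ 1.16×10^4 km³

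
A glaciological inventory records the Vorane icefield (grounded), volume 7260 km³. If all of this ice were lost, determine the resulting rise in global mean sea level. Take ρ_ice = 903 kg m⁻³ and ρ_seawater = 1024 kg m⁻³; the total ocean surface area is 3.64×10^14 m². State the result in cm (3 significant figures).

Vorane: 7260 km³ × (903/1024) = 6402 km³ of water.
Spread over 3.64×10^14 m² of ocean, Δh = 6.402×10^12 / 3.64×10^14 = 0.0176 m = 1.76 cm.

≈ 1.76 cm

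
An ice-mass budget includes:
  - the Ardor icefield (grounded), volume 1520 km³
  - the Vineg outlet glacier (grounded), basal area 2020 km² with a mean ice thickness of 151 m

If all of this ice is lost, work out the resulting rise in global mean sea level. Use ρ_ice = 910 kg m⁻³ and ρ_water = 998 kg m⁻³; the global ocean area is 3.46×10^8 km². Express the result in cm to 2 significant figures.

≈ 0.48 cm

Ardor: 1520 km³ × (910/998) = 1386 km³ of water.
Vineg: ice volume = 2020 km² × 151 m = 305.0 km³; 305.0 × (910/998) = 278.1 km³ of water.
Total added water ≈ 1.664×10^12 m³ over 3.46×10^14 m² → Δh = 4.81×10^-3 m = 0.48 cm.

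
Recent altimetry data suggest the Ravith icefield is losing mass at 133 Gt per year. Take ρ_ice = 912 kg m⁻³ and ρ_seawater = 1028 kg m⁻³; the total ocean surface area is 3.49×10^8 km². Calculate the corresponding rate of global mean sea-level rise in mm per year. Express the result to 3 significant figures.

≈ 0.371 mm/yr

ρ_w = 1028 kg m⁻³. Annual water volume added = 133 Gt / ρ_w = 1.330×10^14 kg / 1028 kg m⁻³ = 1.294×10^11 m³.
Δh per year = 1.294×10^11 / 3.49×10^14 = 3.71×10^-4 m = 0.371 mm.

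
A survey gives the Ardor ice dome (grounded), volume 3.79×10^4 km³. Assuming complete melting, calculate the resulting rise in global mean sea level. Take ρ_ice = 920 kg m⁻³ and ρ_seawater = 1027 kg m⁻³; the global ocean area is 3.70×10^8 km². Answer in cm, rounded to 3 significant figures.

≈ 9.18 cm

Ardor: 3.79×10^4 km³ × (920/1027) = 3.395×10^4 km³ of water.
Spread over 3.70×10^14 m² of ocean, Δh = 3.395×10^13 / 3.70×10^14 = 0.0918 m = 9.18 cm.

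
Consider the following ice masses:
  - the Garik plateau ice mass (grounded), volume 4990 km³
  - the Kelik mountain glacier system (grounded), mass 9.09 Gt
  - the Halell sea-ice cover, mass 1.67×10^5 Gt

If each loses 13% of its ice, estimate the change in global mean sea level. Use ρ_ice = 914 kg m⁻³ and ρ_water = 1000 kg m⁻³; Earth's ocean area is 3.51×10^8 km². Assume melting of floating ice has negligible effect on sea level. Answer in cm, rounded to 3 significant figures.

≈ 0.169 cm

Garik: 0.13 × 4990 km³ × (914/1000) = 592.9 km³ of water.
Kelik: 0.13 × 9.09 Gt = 1.182×10^12 kg; dividing by ρ_w = 1000 kg m⁻³ gives 1.182×10^9 m³ of water.
The Halell sea-ice cover is floating and already displaces its own weight of water, so its melt adds essentially nothing to sea level.
Total added water ≈ 5.941×10^11 m³ over 3.51×10^14 m² → Δh = 1.69×10^-3 m = 0.169 cm.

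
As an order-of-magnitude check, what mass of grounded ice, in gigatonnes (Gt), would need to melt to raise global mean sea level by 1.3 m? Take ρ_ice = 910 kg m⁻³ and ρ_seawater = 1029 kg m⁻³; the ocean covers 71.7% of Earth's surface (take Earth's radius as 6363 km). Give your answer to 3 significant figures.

≈ 4.88×10^5 Gt

Required water volume = Δh × A = 1.3 m × 3.65×10^14 m² = 4.742×10^14 m³.
ρ_w = 1029 kg m⁻³, so the mass of water = 4.742×10^14 m³ × 1029 kg m⁻³ = 4.880×10^17 kg = 4.88×10^5 Gt (and the same mass of ice, by conservation).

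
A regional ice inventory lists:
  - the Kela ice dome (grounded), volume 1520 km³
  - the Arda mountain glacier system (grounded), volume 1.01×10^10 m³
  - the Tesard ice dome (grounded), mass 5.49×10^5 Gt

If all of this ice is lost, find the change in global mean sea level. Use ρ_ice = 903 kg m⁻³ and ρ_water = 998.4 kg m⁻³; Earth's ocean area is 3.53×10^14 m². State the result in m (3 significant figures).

Kela: 1520 km³ × (903/998.4) = 1375 km³ of water.
Arda: 1.01×10^10 m³ × (903/998.4) = 9.135×10^9 m³ of water.
Tesard: 5.49×10^5 Gt = 5.490×10^17 kg; dividing by ρ_w = 998.4 kg m⁻³ gives 5.499×10^14 m³ of water.
Total added water ≈ 5.513×10^14 m³ over 3.53×10^14 m² → Δh = 1.56 m.

≈ 1.56 m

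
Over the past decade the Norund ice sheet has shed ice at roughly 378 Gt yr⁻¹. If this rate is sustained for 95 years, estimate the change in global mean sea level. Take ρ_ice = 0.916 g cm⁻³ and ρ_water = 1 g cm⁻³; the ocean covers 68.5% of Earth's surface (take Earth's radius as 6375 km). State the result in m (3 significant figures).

Total mass lost = 378 Gt/yr × 95 yr = 3.591×10^4 Gt = 3.591×10^16 kg.
ρ_w = 1 g cm⁻³ = 1000 kg m⁻³, so water volume = 3.591×10^16 / 1000 = 3.591×10^13 m³.
Δh = 3.591×10^13 / 3.50×10^14 = 0.103 m.

≈ 0.103 m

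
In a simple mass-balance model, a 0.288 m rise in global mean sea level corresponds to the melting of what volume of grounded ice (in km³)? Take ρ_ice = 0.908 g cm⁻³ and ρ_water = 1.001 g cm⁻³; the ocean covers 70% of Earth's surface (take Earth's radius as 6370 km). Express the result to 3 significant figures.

≈ 1.13×10^5 km³

Required water volume = Δh × A = 0.288 m × 3.57×10^14 m² = 1.028×10^14 m³ = 1.028×10^5 km³.
Ice volume = water volume × ρ_w/ρ_ice = 1.028×10^5 × 1001/908 = 1.13×10^5 km³.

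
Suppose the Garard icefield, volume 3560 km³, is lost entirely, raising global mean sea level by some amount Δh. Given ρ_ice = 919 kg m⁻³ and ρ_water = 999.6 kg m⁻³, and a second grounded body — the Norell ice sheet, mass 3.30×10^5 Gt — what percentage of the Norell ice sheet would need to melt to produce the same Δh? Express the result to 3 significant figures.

≈ 0.991 %

Equal sea-level rise means equal mass of meltwater, i.e. equal mass of ice lost.
Ice mass of Garard: 3.272×10^15 kg; ice mass of Norell: 3.300×10^17 kg.
Fraction required = 3.272×10^15 / 3.300×10^17 = 9.91×10^-3 → 0.991 %.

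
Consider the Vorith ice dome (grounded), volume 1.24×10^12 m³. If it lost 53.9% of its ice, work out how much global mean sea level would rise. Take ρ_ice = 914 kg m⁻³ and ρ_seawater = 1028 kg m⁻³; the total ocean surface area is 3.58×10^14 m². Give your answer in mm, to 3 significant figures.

≈ 1.66 mm

Vorith: 0.539 × 1.24×10^12 m³ × (914/1028) = 5.942×10^11 m³ of water.
Spread over 3.58×10^14 m² of ocean, Δh = 5.942×10^11 / 3.58×10^14 = 1.66×10^-3 m = 1.66 mm.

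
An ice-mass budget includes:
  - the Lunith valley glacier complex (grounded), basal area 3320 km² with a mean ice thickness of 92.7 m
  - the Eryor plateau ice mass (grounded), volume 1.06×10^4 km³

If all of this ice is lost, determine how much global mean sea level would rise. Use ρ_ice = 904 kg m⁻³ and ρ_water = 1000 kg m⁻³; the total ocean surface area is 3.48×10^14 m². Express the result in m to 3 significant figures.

≈ 0.0283 m

Lunith: ice volume = 3320 km² × 92.7 m = 307.8 km³; 307.8 × (904/1000) = 278.2 km³ of water.
Eryor: 1.06×10^4 km³ × (904/1000) = 9582 km³ of water.
Total added water ≈ 9.861×10^12 m³ over 3.48×10^14 m² → Δh = 0.0283 m.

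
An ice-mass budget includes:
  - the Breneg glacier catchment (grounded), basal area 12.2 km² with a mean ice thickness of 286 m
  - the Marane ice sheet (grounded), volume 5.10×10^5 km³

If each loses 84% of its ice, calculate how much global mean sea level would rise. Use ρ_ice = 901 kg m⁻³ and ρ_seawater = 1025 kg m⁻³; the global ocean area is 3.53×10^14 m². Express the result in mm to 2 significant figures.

≈ 1100 mm

Breneg: ice volume = 12.2 km² × 286 m = 3.489 km³; 0.84 × 3.489 × (901/1025) = 2.576 km³ of water.
Marane: 0.84 × 5.10×10^5 km³ × (901/1025) = 3.766×10^5 km³ of water.
Total added water ≈ 3.766×10^14 m³ over 3.53×10^14 m² → Δh = 1.07 m = 1100 mm.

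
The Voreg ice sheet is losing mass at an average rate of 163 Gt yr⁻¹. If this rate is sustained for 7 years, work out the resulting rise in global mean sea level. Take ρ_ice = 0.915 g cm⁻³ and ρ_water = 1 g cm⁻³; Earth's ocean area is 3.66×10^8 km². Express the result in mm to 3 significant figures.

Total mass lost = 163 Gt/yr × 7 yr = 1141 Gt = 1.141×10^15 kg.
ρ_w = 1 g cm⁻³ = 1000 kg m⁻³, so water volume = 1.141×10^15 / 1000 = 1.141×10^12 m³.
Δh = 1.141×10^12 / 3.66×10^14 = 3.12×10^-3 m = 3.12 mm.

≈ 3.12 mm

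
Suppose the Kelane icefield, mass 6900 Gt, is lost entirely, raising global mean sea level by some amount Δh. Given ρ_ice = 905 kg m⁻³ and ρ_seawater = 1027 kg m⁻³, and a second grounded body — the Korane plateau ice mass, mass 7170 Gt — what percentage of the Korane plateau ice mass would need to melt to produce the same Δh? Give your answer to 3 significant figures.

≈ 96.2 %

Equal sea-level rise means equal mass of meltwater, i.e. equal mass of ice lost.
Ice mass of Kelane: 6.900×10^15 kg; ice mass of Korane: 7.170×10^15 kg.
Fraction required = 6.900×10^15 / 7.170×10^15 = 0.962 → 96.2 %.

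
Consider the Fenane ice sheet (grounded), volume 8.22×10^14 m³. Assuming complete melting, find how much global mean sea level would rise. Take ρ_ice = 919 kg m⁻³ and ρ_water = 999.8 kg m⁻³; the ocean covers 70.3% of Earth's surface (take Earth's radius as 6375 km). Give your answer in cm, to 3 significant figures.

Fenane: 8.22×10^14 m³ × (919/999.8) = 7.556×10^14 m³ of water.
Spread over 3.59×10^14 m² of ocean, Δh = 7.556×10^14 / 3.59×10^14 = 2.10 m = 210 cm.

≈ 210 cm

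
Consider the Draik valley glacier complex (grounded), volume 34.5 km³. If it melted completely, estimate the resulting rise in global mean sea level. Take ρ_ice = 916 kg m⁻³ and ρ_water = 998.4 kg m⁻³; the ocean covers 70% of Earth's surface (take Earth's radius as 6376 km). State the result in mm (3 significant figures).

≈ 0.0885 mm

Draik: 34.5 km³ × (916/998.4) = 31.65 km³ of water.
Spread over 3.58×10^14 m² of ocean, Δh = 3.165×10^10 / 3.58×10^14 = 8.85×10^-5 m = 0.0885 mm.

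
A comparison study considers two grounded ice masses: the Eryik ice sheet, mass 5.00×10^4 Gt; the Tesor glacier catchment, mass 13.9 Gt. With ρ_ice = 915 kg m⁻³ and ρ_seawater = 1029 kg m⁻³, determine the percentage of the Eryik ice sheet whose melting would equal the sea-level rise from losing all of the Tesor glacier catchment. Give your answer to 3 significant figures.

≈ 0.0278 %

Equal sea-level rise means equal mass of meltwater, i.e. equal mass of ice lost.
Ice mass of Tesor: 1.390×10^13 kg; ice mass of Eryik: 5.000×10^16 kg.
Fraction required = 1.390×10^13 / 5.000×10^16 = 2.78×10^-4 → 0.0278 %.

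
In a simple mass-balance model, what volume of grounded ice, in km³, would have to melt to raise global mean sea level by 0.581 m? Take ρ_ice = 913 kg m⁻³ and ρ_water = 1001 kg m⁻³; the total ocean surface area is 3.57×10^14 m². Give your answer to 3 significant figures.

≈ 2.27×10^5 km³

Required water volume = Δh × A = 0.581 m × 3.57×10^14 m² = 2.074×10^14 m³ = 2.074×10^5 km³.
Ice volume = water volume × ρ_w/ρ_ice = 2.074×10^5 × 1001/913 = 2.27×10^5 km³.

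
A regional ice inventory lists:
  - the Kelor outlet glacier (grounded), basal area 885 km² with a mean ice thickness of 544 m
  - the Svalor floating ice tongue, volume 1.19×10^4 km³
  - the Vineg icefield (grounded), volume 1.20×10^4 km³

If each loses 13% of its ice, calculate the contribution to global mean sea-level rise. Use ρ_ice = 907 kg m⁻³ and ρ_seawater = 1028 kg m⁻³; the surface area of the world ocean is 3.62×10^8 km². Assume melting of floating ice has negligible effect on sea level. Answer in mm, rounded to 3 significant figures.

≈ 3.95 mm

Kelor: ice volume = 885 km² × 544 m = 481.4 km³; 0.13 × 481.4 × (907/1028) = 55.22 km³ of water.
The Svalor floating ice tongue is floating and already displaces its own weight of water, so its melt adds essentially nothing to sea level.
Vineg: 0.13 × 1.20×10^4 km³ × (907/1028) = 1376 km³ of water.
Total added water ≈ 1.432×10^12 m³ over 3.62×10^14 m² → Δh = 3.95×10^-3 m = 3.95 mm.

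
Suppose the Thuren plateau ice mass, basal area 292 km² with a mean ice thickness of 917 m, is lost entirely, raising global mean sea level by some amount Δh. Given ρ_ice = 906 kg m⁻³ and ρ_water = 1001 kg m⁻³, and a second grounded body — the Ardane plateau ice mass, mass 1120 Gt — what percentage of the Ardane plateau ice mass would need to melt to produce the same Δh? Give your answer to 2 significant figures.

≈ 22 %

Equal sea-level rise means equal mass of meltwater, i.e. equal mass of ice lost.
Ice mass of Thuren: 2.426×10^14 kg; ice mass of Ardane: 1.120×10^15 kg.
Fraction required = 2.426×10^14 / 1.120×10^15 = 0.217 → 22 %.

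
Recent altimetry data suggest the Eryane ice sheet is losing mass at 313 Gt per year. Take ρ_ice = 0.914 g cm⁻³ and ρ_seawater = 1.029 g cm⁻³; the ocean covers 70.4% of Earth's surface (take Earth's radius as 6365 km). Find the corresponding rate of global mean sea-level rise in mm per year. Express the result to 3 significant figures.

ρ_w = 1.029 g cm⁻³ = 1029 kg m⁻³. Annual water volume added = 313 Gt / ρ_w = 3.130×10^14 kg / 1029 kg m⁻³ = 3.042×10^11 m³.
Δh per year = 3.042×10^11 / 3.58×10^14 = 8.49×10^-4 m = 0.849 mm.

≈ 0.849 mm/yr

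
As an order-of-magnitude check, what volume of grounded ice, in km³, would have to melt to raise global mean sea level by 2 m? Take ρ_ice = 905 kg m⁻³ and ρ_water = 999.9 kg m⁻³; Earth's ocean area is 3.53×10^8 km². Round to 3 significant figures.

≈ 7.80×10^5 km³

Required water volume = Δh × A = 2 m × 3.53×10^14 m² = 7.060×10^14 m³ = 7.060×10^5 km³.
Ice volume = water volume × ρ_w/ρ_ice = 7.060×10^5 × 999.9/905 = 7.80×10^5 km³.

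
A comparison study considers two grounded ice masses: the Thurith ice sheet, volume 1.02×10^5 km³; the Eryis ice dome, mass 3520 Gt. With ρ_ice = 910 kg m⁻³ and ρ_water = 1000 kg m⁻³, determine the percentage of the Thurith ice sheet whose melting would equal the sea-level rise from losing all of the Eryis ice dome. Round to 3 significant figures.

Equal sea-level rise means equal mass of meltwater, i.e. equal mass of ice lost.
Ice mass of Eryis: 3.520×10^15 kg; ice mass of Thurith: 9.282×10^16 kg.
Fraction required = 3.520×10^15 / 9.282×10^16 = 0.0379 → 3.79 %.

≈ 3.79 %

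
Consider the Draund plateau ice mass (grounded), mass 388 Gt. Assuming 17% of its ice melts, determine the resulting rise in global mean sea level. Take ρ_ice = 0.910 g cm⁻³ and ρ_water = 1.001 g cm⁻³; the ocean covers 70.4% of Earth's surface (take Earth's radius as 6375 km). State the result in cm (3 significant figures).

≈ 0.0183 cm

Draund: 0.17 × 388 Gt = 6.596×10^13 kg; dividing by ρ_w = 1.001 g cm⁻³ = 1001 kg m⁻³ gives 6.589×10^10 m³ of water.
Spread over 3.60×10^14 m² of ocean, Δh = 6.589×10^10 / 3.60×10^14 = 1.83×10^-4 m = 0.0183 cm.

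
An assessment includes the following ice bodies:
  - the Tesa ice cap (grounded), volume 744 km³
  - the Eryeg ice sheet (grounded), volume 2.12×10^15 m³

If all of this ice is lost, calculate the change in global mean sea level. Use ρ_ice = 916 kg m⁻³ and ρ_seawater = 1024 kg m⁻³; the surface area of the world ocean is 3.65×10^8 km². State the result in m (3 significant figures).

≈ 5.20 m

Tesa: 744 km³ × (916/1024) = 665.5 km³ of water.
Eryeg: 2.12×10^15 m³ × (916/1024) = 1.896×10^15 m³ of water.
Total added water ≈ 1.897×10^15 m³ over 3.65×10^14 m² → Δh = 5.20 m.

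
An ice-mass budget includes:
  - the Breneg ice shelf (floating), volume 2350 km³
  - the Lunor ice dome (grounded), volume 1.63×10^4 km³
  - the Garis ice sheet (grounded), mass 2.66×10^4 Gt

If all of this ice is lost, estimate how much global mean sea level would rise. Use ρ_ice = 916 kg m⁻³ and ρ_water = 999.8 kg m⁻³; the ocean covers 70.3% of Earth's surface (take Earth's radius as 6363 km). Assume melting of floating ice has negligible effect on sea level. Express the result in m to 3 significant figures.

≈ 0.116 m

The Breneg ice shelf is floating and already displaces its own weight of water, so its melt adds essentially nothing to sea level.
Lunor: 1.63×10^4 km³ × (916/999.8) = 1.493×10^4 km³ of water.
Garis: 2.66×10^4 Gt = 2.660×10^16 kg; dividing by ρ_w = 999.8 kg m⁻³ gives 2.661×10^13 m³ of water.
Total added water ≈ 4.154×10^13 m³ over 3.58×10^14 m² → Δh = 0.116 m.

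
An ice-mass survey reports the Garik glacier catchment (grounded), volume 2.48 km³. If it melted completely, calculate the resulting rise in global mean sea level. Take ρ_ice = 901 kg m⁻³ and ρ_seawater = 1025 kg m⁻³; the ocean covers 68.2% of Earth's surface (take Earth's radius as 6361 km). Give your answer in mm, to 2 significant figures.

≈ 6.3×10^-3 mm

Garik: 2.48 km³ × (901/1025) = 2.180 km³ of water.
Spread over 3.47×10^14 m² of ocean, Δh = 2.180×10^9 / 3.47×10^14 = 6.29×10^-6 m = 6.3×10^-3 mm.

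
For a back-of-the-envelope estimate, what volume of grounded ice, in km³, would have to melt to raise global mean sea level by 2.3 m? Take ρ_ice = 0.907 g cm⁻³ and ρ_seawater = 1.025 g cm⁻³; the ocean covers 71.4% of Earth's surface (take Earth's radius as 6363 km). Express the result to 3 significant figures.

≈ 9.44×10^5 km³

Required water volume = Δh × A = 2.3 m × 3.63×10^14 m² = 8.355×10^14 m³ = 8.355×10^5 km³.
Ice volume = water volume × ρ_w/ρ_ice = 8.355×10^5 × 1025/907 = 9.44×10^5 km³.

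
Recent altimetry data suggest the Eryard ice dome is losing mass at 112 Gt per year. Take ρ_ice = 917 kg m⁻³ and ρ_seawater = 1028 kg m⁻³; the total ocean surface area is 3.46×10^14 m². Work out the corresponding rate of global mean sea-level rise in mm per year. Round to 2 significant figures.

ρ_w = 1028 kg m⁻³. Annual water volume added = 112 Gt / ρ_w = 1.120×10^14 kg / 1028 kg m⁻³ = 1.089×10^11 m³.
Δh per year = 1.089×10^11 / 3.46×10^14 = 3.15×10^-4 m = 0.31 mm.

≈ 0.31 mm/yr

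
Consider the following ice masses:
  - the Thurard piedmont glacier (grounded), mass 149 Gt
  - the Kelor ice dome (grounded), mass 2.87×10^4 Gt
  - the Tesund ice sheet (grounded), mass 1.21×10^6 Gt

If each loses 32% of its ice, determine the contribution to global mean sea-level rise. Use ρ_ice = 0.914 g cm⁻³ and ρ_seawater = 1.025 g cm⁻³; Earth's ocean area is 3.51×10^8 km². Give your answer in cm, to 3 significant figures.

Thurard: 0.32 × 149 Gt = 4.768×10^13 kg; dividing by ρ_w = 1.025 g cm⁻³ = 1025 kg m⁻³ gives 4.652×10^10 m³ of water.
Kelor: 0.32 × 2.87×10^4 Gt = 9.184×10^15 kg; dividing by ρ_w = 1025 kg m⁻³ gives 8.960×10^12 m³ of water.
Tesund: 0.32 × 1.21×10^6 Gt = 3.872×10^17 kg; dividing by ρ_w = 1025 kg m⁻³ gives 3.778×10^14 m³ of water.
Total added water ≈ 3.868×10^14 m³ over 3.51×10^14 m² → Δh = 1.10 m = 110 cm.

≈ 110 cm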